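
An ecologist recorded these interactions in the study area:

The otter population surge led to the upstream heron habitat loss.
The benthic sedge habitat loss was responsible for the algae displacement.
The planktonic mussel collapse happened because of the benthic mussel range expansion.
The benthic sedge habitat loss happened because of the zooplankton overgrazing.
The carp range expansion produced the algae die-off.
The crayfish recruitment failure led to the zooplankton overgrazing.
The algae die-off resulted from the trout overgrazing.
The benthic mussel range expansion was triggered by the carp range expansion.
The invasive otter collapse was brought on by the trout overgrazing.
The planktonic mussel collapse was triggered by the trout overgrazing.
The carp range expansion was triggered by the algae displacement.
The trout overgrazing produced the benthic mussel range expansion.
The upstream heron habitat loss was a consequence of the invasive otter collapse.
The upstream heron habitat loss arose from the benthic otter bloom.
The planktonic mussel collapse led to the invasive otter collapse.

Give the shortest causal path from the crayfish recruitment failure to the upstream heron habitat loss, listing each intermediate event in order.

the crayfish recruitment failure → the zooplankton overgrazing → the benthic sedge habitat loss → the algae displacement → the carp range expansion → the benthic mussel range expansion → the planktonic mussel collapse → the invasive otter collapse → the upstream heron habitat loss

the crayfish recruitment failure → the zooplankton overgrazing
the zooplankton overgrazing → the benthic sedge habitat loss
the benthic sedge habitat loss → the algae displacement
the algae displacement → the carp range expansion
the carp range expansion → the benthic mussel range expansion
the benthic mussel range expansion → the planktonic mussel collapse
the planktonic mussel collapse → the invasive otter collapse
the invasive otter collapse → the upstream heron habitat loss
Length: 8 steps.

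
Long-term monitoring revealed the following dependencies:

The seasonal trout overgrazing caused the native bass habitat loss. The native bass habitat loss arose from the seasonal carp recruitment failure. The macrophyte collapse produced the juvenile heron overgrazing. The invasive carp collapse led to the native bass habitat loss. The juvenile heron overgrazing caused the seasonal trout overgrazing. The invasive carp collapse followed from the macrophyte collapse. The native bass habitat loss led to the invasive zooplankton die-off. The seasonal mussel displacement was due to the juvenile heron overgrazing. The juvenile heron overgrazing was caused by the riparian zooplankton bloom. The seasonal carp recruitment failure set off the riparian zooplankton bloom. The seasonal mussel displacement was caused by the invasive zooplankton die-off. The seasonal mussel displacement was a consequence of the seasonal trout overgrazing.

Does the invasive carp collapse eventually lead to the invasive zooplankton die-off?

There is a causal chain: the invasive carp collapse → the native bass habitat loss → the invasive zooplankton die-off.

Yes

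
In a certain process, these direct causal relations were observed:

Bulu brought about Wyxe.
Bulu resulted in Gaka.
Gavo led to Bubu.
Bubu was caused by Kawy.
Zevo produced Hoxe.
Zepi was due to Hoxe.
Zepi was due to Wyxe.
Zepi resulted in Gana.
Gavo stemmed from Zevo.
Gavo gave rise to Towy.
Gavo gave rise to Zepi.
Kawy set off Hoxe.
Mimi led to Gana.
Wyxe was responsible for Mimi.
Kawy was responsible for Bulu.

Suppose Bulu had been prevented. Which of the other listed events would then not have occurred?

Gaka, Mimi, Wyxe

Downstream of Bulu: Wyxe, Mimi, Zepi, Gaka, Gana.
Of those, still caused via another path: Zepi, Gana.
The remainder have no surviving cause.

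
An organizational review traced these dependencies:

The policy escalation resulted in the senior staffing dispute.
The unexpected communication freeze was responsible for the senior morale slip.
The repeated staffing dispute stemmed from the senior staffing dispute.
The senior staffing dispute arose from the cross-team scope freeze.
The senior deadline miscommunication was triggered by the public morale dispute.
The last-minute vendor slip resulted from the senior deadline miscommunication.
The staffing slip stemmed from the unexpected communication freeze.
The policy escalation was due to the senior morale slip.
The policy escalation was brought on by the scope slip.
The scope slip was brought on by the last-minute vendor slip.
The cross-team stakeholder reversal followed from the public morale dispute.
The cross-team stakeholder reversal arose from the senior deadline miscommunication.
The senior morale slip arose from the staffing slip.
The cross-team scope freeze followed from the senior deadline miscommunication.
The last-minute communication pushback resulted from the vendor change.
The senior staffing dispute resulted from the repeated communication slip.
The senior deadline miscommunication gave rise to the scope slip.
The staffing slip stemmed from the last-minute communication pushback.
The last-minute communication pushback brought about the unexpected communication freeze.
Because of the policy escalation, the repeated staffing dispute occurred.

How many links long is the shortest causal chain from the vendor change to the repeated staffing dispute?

5

Shortest chain: the vendor change → the last-minute communication pushback → the unexpected communication freeze → the senior morale slip → the policy escalation → the repeated staffing dispute.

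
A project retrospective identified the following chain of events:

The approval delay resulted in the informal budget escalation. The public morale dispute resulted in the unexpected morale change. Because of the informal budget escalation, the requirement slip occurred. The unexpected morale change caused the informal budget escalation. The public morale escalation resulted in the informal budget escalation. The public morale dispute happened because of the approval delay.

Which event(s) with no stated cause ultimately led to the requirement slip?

Tracing upstream from the requirement slip: the requirement slip ← the informal budget escalation ← the approval delay.
A separate upstream branch: the requirement slip ← the informal budget escalation ← the public morale escalation.
Each of those chain origins has no stated cause.

the approval delay, the public morale escalation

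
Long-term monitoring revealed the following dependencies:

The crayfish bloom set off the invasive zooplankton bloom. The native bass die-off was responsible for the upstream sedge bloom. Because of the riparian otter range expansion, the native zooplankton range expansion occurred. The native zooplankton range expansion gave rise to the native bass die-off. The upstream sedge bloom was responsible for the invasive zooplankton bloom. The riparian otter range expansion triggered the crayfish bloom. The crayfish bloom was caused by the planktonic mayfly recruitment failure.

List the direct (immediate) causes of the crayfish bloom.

the planktonic mayfly recruitment failure, the riparian otter range expansion

the planktonic mayfly recruitment failure, the riparian otter range expansion → the crayfish bloom with nothing further upstream stated.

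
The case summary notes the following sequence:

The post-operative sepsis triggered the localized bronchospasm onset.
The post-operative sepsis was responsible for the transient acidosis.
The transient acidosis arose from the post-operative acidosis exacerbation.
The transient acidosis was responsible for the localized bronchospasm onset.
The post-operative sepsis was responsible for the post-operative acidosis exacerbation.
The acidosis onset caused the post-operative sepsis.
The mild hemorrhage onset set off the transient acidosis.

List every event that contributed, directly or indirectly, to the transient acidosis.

the acidosis onset, the mild hemorrhage onset, the post-operative acidosis exacerbation, the post-operative sepsis

Immediate causes of the transient acidosis: the post-operative sepsis, the post-operative acidosis exacerbation, the mild hemorrhage onset.
Further upstream: the acidosis onset.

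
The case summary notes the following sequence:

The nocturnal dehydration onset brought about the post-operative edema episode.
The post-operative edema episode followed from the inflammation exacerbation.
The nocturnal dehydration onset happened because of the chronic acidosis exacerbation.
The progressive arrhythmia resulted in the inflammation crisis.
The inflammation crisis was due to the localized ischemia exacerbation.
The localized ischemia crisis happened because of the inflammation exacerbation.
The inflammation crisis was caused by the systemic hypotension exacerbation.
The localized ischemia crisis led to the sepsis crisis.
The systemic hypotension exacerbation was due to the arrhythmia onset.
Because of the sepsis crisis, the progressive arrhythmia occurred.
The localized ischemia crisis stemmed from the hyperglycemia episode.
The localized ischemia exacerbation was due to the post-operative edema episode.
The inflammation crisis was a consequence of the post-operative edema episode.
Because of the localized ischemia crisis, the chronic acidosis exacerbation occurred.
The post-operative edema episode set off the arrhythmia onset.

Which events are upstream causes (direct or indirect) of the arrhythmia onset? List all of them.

Immediate cause of the arrhythmia onset: the post-operative edema episode.
Further upstream: the inflammation exacerbation, the localized ischemia crisis, the chronic acidosis exacerbation, the nocturnal dehydration onset, the hyperglycemia episode.

the chronic acidosis exacerbation, the hyperglycemia episode, the inflammation exacerbation, the localized ischemia crisis, the nocturnal dehydration onset, the post-operative edema episode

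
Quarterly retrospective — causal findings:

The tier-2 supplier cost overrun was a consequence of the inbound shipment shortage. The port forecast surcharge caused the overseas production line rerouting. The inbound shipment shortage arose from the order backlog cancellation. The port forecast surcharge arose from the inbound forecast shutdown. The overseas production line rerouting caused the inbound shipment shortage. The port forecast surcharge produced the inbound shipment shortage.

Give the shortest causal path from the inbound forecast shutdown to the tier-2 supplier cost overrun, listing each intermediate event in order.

the inbound forecast shutdown → the port forecast surcharge → the inbound shipment shortage → the tier-2 supplier cost overrun

the inbound forecast shutdown → the port forecast surcharge
the port forecast surcharge → the inbound shipment shortage
the inbound shipment shortage → the tier-2 supplier cost overrun
Length: 3 steps.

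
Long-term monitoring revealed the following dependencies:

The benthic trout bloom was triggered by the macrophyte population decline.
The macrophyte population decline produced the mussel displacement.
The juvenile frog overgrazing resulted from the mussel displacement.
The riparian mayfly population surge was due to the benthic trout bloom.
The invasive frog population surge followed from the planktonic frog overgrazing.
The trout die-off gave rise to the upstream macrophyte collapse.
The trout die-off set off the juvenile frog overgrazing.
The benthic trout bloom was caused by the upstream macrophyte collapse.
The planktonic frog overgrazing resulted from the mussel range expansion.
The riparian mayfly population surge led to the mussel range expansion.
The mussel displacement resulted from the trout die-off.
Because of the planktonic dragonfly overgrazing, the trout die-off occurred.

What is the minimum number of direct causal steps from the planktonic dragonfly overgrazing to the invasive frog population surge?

7

Shortest chain: the planktonic dragonfly overgrazing → the trout die-off → the upstream macrophyte collapse → the benthic trout bloom → the riparian mayfly population surge → the mussel range expansion → the planktonic frog overgrazing → the invasive frog population surge.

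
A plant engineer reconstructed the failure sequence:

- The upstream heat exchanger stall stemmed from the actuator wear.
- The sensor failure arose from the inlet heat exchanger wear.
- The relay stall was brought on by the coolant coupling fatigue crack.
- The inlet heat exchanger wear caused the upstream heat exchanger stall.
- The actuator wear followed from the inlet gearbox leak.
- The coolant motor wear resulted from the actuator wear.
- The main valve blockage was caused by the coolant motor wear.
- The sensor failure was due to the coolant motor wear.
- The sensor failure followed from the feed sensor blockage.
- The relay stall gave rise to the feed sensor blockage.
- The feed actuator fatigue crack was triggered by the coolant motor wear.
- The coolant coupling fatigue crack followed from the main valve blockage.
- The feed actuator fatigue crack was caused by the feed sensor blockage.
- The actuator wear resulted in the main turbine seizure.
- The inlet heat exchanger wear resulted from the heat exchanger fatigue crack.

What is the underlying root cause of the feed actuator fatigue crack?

the inlet gearbox leak

Tracing upstream from the feed actuator fatigue crack: the feed actuator fatigue crack ← the coolant motor wear ← the actuator wear ← the inlet gearbox leak.
The inlet gearbox leak has no stated cause, so it is the root.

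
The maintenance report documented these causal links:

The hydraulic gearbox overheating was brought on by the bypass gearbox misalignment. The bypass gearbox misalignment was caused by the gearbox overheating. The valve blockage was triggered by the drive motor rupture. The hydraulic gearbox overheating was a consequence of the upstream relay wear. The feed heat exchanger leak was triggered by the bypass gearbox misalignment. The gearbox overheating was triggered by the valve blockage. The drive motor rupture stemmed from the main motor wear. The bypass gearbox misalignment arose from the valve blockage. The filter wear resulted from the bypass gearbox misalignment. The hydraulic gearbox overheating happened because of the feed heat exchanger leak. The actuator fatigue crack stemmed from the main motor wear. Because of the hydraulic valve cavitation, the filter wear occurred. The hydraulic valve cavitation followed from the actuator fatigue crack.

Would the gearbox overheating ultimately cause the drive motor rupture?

No

The gearbox overheating leads to the bypass gearbox misalignment, the feed heat exchanger leak, the hydraulic gearbox overheating, the filter wear; the drive motor rupture is not among them.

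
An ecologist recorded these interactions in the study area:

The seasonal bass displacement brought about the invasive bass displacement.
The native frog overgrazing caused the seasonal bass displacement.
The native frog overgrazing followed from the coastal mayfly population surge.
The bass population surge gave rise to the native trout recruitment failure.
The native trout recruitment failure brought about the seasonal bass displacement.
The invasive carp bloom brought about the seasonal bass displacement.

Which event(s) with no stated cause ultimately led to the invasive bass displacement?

the bass population surge, the coastal mayfly population surge, the invasive carp bloom

Tracing upstream from the invasive bass displacement: the invasive bass displacement ← the seasonal bass displacement ← the native trout recruitment failure ← the bass population surge.
A separate upstream branch: the invasive bass displacement ← the seasonal bass displacement ← the native frog overgrazing ← the coastal mayfly population surge.
A separate upstream branch: the invasive bass displacement ← the seasonal bass displacement ← the invasive carp bloom.
Each of those chain origins has no stated cause.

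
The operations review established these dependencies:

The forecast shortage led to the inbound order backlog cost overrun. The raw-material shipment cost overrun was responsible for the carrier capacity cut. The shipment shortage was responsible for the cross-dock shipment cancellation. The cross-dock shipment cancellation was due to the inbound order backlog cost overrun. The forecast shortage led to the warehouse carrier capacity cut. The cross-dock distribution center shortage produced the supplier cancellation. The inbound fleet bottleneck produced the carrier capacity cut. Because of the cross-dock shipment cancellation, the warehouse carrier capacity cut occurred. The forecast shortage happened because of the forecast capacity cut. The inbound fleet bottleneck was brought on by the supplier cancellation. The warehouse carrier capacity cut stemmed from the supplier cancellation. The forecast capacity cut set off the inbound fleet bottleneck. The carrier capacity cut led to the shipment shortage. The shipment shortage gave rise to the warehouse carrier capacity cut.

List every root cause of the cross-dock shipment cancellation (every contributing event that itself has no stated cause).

Tracing upstream from the cross-dock shipment cancellation: the cross-dock shipment cancellation ← the shipment shortage ← the carrier capacity cut ← the inbound fleet bottleneck ← the supplier cancellation ← the cross-dock distribution center shortage.
A separate upstream branch: the cross-dock shipment cancellation ← the inbound order backlog cost overrun ← the forecast shortage ← the forecast capacity cut.
A separate upstream branch: the cross-dock shipment cancellation ← the shipment shortage ← the carrier capacity cut ← the raw-material shipment cost overrun.
Each of those chain origins has no stated cause.

the cross-dock distribution center shortage, the forecast capacity cut, the raw-material shipment cost overrun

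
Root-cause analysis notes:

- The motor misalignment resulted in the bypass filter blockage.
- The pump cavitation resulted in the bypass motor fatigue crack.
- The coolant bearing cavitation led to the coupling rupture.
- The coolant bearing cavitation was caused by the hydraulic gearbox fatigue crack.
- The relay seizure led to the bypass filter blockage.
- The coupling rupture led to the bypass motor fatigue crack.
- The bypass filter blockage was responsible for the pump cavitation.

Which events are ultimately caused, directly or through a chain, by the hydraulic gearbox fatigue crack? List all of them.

the bypass motor fatigue crack, the coolant bearing cavitation, the coupling rupture

Direct effects: the coolant bearing cavitation.
2 steps out: the coupling rupture.
3 steps out: the bypass motor fatigue crack.
Not reachable from it: the relay seizure, the motor misalignment, the bypass filter blockage, the pump cavitation.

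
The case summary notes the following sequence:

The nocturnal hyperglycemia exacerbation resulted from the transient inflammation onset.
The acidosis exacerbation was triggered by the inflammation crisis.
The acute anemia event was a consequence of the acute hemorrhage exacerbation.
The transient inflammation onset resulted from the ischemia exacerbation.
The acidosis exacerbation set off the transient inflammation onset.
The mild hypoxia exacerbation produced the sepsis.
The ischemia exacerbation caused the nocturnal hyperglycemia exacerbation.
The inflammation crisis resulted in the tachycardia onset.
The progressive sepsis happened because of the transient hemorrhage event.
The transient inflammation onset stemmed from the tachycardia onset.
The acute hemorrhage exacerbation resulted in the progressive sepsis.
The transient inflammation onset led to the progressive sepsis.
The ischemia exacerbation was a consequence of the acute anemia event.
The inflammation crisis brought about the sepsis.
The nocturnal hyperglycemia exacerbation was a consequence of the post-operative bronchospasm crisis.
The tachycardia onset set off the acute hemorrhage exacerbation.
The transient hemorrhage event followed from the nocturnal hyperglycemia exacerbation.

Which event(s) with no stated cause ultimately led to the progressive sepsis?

the inflammation crisis, the post-operative bronchospasm crisis

Tracing upstream from the progressive sepsis: the progressive sepsis ← the acute hemorrhage exacerbation ← the tachycardia onset ← the inflammation crisis.
A separate upstream branch: the progressive sepsis ← the transient hemorrhage event ← the nocturnal hyperglycemia exacerbation ← the post-operative bronchospasm crisis.
Each of those chain origins has no stated cause.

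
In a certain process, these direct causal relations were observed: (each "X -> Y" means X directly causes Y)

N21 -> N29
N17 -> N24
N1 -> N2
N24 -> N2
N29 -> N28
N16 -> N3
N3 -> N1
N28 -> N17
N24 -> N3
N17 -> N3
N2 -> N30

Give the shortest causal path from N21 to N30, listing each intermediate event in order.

N21 → N29
N29 → N28
N28 → N17
N17 → N24
N24 → N2
N2 → N30
Length: 6 steps.

N21 → N29 → N28 → N17 → N24 → N2 → N30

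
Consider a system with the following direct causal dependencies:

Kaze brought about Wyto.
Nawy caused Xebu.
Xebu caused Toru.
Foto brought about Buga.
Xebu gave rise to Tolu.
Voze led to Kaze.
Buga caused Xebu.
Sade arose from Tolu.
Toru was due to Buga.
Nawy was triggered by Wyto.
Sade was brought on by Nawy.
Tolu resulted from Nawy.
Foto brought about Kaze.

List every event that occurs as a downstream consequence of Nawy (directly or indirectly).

Sade, Tolu, Toru, Xebu

Direct effects: Xebu, Tolu, Sade.
2 steps out: Toru.
Not reachable from it: Foto, Kaze, Wyto, Buga, Voze.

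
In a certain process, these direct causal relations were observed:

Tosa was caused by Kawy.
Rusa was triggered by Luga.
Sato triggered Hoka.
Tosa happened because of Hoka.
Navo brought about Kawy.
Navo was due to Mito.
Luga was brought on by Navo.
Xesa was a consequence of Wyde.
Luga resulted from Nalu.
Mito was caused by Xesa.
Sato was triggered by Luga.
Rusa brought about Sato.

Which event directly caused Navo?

Mito

Upstream contributors include Wyde, Xesa, but only Mito feeds directly into Navo.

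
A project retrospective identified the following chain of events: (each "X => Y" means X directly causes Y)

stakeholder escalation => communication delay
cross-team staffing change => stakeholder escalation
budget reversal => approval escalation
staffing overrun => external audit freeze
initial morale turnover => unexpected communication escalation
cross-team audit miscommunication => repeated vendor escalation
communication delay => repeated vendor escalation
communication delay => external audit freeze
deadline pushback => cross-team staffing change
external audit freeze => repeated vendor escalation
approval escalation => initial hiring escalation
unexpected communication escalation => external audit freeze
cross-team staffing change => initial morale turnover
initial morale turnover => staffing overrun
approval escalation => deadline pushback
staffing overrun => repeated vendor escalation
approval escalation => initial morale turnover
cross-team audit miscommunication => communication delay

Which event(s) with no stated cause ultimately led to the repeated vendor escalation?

Tracing upstream from the repeated vendor escalation: the repeated vendor escalation ← the staffing overrun ← the initial morale turnover ← the approval escalation ← the budget reversal.
A separate upstream branch: the repeated vendor escalation ← the cross-team audit miscommunication.
Each of those chain origins has no stated cause.

the budget reversal, the cross-team audit miscommunication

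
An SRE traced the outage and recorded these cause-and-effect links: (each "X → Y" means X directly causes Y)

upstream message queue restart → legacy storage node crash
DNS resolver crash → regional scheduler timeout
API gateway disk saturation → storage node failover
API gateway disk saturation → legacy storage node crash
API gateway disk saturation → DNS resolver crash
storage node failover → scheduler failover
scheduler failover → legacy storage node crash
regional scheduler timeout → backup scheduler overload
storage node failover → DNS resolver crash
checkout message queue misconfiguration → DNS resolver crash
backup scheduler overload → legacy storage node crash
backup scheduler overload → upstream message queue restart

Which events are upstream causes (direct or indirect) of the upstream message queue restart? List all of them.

the API gateway disk saturation, the DNS resolver crash, the backup scheduler overload, the checkout message queue misconfiguration, the regional scheduler timeout, the storage node failover

Immediate cause of the upstream message queue restart: the backup scheduler overload.
Further upstream: the API gateway disk saturation, the storage node failover, the DNS resolver crash, the regional scheduler timeout, the checkout message queue misconfiguration.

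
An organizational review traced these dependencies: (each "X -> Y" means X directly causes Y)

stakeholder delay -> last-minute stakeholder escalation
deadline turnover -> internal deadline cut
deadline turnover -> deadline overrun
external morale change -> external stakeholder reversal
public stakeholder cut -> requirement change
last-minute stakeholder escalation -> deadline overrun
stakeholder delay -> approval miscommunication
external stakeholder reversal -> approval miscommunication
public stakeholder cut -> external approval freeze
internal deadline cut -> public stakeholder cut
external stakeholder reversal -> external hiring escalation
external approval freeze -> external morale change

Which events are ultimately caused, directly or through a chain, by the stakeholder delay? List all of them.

the approval miscommunication, the deadline overrun, the last-minute stakeholder escalation

Direct effects: the last-minute stakeholder escalation, the approval miscommunication.
2 steps out: the deadline overrun.
Not reachable from it: the deadline turnover, the internal deadline cut, the public stakeholder cut, the requirement change, the external approval freeze, the external morale change, the external stakeholder reversal, the external hiring escalation.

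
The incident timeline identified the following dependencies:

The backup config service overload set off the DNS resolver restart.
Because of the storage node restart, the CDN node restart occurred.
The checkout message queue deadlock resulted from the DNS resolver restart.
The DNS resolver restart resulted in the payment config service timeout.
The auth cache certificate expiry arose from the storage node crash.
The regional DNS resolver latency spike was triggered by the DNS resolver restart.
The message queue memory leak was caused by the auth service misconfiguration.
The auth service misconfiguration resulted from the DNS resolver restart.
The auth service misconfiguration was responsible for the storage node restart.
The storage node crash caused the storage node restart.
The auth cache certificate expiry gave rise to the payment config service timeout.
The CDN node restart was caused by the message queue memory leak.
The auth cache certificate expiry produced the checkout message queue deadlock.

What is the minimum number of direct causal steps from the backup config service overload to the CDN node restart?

4

Shortest chain: the backup config service overload → the DNS resolver restart → the auth service misconfiguration → the storage node restart → the CDN node restart.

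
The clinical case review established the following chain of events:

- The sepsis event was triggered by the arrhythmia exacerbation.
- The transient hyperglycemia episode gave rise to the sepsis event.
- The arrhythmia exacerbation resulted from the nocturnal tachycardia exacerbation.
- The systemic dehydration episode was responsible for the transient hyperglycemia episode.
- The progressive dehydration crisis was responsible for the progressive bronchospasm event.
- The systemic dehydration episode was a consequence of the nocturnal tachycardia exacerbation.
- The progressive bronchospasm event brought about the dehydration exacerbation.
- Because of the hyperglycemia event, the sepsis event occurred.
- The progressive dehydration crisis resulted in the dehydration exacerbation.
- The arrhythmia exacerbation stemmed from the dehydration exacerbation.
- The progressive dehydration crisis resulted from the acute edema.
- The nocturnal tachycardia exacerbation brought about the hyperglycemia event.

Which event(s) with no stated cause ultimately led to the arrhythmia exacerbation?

Tracing upstream from the arrhythmia exacerbation: the arrhythmia exacerbation ← the dehydration exacerbation ← the progressive dehydration crisis ← the acute edema.
A separate upstream branch: the arrhythmia exacerbation ← the nocturnal tachycardia exacerbation.
Each of those chain origins has no stated cause.

the acute edema, the nocturnal tachycardia exacerbation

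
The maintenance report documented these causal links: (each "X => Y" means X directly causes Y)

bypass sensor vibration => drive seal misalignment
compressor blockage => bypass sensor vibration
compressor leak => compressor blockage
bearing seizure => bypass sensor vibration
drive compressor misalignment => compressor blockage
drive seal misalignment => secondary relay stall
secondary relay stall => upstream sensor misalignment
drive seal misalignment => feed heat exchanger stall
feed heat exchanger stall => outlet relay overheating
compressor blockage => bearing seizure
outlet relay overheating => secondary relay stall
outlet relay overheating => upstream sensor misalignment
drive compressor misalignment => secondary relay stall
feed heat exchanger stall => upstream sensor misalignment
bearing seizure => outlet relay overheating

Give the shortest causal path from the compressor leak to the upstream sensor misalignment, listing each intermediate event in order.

the compressor leak → the compressor blockage → the bearing seizure → the outlet relay overheating → the upstream sensor misalignment

the compressor leak → the compressor blockage
the compressor blockage → the bearing seizure
the bearing seizure → the outlet relay overheating
the outlet relay overheating → the upstream sensor misalignment
Length: 4 steps.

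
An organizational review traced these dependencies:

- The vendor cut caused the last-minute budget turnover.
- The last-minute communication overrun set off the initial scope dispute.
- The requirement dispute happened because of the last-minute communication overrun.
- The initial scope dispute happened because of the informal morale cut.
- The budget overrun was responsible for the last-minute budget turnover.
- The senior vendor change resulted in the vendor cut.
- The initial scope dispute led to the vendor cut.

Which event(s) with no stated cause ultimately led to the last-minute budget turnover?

the budget overrun, the informal morale cut, the last-minute communication overrun, the senior vendor change

Tracing upstream from the last-minute budget turnover: the last-minute budget turnover ← the vendor cut ← the initial scope dispute ← the informal morale cut.
A separate upstream branch: the last-minute budget turnover ← the vendor cut ← the initial scope dispute ← the last-minute communication overrun.
A separate upstream branch: the last-minute budget turnover ← the vendor cut ← the senior vendor change.
A separate upstream branch: the last-minute budget turnover ← the budget overrun.
Each of those chain origins has no stated cause.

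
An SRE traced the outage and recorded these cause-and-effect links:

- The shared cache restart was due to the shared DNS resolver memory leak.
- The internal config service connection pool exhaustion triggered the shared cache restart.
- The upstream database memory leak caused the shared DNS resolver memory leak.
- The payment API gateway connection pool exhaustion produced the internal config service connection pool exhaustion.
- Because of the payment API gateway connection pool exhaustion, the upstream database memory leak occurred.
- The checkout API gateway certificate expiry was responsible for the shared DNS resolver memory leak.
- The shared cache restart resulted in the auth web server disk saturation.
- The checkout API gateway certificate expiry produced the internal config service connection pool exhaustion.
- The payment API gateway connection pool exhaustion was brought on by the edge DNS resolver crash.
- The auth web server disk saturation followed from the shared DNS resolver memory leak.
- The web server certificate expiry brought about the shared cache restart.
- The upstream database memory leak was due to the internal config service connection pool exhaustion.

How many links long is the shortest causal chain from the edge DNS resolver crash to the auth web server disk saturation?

Shortest chain: the edge DNS resolver crash → the payment API gateway connection pool exhaustion → the internal config service connection pool exhaustion → the shared cache restart → the auth web server disk saturation.

4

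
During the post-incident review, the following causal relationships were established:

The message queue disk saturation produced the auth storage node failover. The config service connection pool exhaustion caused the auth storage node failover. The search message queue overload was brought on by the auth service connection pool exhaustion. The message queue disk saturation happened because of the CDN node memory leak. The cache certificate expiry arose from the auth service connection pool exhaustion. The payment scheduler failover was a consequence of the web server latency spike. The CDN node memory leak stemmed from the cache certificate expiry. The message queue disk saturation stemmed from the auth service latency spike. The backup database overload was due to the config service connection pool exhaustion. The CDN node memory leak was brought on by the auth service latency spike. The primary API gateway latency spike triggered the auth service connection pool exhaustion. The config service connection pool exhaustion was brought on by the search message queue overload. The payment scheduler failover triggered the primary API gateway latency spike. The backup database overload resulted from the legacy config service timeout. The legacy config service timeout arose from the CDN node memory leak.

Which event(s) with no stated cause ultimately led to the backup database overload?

Tracing upstream from the backup database overload: the backup database overload ← the config service connection pool exhaustion ← the search message queue overload ← the auth service connection pool exhaustion ← the primary API gateway latency spike ← the payment scheduler failover ← the web server latency spike.
A separate upstream branch: the backup database overload ← the legacy config service timeout ← the CDN node memory leak ← the auth service latency spike.
Each of those chain origins has no stated cause.

the auth service latency spike, the web server latency spike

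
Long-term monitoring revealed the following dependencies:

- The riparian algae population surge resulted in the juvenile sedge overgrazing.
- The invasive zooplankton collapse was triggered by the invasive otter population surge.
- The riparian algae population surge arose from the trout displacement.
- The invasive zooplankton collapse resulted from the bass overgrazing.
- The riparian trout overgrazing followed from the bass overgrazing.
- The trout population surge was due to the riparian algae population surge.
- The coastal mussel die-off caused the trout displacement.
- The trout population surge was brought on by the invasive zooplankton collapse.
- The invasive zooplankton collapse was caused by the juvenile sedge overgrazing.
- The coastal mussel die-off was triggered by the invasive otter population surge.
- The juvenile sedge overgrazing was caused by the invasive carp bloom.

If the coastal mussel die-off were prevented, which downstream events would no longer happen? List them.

Downstream of the coastal mussel die-off: the trout displacement, the riparian algae population surge, the juvenile sedge overgrazing, the invasive zooplankton collapse, the trout population surge.
Of those, still caused via another path: the juvenile sedge overgrazing, the invasive zooplankton collapse, the trout population surge.
The remainder have no surviving cause.

the riparian algae population surge, the trout displacement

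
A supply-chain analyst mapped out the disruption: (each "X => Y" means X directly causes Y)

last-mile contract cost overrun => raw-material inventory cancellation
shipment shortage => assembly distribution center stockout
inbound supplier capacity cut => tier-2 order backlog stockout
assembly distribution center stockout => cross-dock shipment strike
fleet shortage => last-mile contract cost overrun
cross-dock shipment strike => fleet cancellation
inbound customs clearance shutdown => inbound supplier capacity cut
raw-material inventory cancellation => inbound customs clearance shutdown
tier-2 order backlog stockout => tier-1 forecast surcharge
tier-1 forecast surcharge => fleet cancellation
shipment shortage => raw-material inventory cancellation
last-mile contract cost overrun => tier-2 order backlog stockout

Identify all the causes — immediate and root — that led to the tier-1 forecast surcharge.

Immediate cause of the tier-1 forecast surcharge: the tier-2 order backlog stockout.
Further upstream: the fleet shortage, the last-mile contract cost overrun, the shipment shortage, the raw-material inventory cancellation, the inbound customs clearance shutdown, the inbound supplier capacity cut.

the fleet shortage, the inbound customs clearance shutdown, the inbound supplier capacity cut, the last-mile contract cost overrun, the raw-material inventory cancellation, the shipment shortage, the tier-2 order backlog stockout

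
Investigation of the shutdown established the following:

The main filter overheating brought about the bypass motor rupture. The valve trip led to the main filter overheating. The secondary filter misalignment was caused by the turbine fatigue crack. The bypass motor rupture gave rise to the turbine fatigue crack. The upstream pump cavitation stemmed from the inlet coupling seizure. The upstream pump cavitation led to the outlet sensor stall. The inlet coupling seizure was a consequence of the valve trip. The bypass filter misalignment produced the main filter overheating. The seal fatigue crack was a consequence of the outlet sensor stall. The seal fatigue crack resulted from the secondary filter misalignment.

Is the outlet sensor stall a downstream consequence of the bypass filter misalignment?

The bypass filter misalignment leads to the main filter overheating, the bypass motor rupture, the turbine fatigue crack, the secondary filter misalignment, the seal fatigue crack; the outlet sensor stall is not among them.

No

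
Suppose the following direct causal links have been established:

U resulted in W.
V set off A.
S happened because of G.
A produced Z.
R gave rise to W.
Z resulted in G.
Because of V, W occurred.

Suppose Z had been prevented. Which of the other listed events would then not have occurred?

G, S

Downstream of Z: G, S.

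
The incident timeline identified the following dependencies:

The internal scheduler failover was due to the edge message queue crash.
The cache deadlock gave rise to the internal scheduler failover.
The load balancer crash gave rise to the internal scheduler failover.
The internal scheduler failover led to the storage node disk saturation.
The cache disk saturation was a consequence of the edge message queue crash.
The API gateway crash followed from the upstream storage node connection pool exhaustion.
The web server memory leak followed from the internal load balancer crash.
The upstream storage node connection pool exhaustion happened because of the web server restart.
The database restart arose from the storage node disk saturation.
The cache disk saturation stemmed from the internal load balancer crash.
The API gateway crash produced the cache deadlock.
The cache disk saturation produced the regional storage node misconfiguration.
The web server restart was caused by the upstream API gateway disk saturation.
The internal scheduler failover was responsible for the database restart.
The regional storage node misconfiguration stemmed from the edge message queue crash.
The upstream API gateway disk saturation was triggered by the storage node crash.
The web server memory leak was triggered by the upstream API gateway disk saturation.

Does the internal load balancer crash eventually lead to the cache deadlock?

No

The internal load balancer crash leads to the cache disk saturation, the regional storage node misconfiguration, the web server memory leak; the cache deadlock is not among them.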